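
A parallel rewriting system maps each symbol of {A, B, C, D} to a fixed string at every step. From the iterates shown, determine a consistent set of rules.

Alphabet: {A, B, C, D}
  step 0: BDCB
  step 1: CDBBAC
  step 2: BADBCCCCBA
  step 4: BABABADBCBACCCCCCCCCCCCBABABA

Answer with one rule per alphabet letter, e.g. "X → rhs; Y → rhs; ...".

  step 1 ⇒ step 2: CDBBAC ⇒ BA·DB·C·C·CC·BA
    A ↦ CC
    B ↦ C
    C ↦ BA
    D ↦ DB

A->CC, B->C, C->BA, D->DB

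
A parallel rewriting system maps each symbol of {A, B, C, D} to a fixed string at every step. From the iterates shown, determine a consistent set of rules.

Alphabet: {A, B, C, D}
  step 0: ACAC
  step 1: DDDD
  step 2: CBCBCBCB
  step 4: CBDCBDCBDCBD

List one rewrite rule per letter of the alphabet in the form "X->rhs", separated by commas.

A->D, B->A, C->D, D->CB

  step 1 ⇒ step 2: DDDD ⇒ CB·CB·CB·CB
    D ↦ CB
  step 0 ⇒ step 1: ACAC ⇒ D·D·D·D
    A ↦ D
    B ↦ A  (constrained at step 2)
  step 0 ⇒ step 1: ACAC ⇒ D·D·D·D
    C ↦ D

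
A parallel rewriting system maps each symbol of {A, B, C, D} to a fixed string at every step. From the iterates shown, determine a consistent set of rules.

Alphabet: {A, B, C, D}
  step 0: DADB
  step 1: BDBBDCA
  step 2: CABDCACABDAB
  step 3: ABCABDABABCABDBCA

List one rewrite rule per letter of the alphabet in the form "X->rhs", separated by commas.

  step 2 ⇒ step 3: CABDCACABDAB ⇒ A·B·CA·BD·A·B·A·B·CA·BD·B·CA
    A ↦ B
    B ↦ CA
    C ↦ A
    D ↦ BD

A->B, B->CA, C->A, D->BD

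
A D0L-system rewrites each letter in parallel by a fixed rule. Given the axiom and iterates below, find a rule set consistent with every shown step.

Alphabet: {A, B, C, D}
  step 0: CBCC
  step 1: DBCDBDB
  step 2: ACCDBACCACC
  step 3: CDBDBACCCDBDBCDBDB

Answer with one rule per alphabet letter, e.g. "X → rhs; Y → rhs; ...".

  step 2 ⇒ step 3: ACCDBACCACC ⇒ C·DB·DB·AC·C·C·DB·DB·C·DB·DB
    A ↦ C
    B ↦ C
    C ↦ DB
    D ↦ AC

A->C, B->C, C->DB, D->AC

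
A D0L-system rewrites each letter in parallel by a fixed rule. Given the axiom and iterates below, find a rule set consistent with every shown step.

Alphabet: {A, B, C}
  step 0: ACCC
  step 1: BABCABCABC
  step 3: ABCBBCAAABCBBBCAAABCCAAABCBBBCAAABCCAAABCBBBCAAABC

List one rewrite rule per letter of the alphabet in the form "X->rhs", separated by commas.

  step 0 ⇒ step 1: ACCC ⇒ B·ABC·ABC·ABC
    A ↦ B
    C ↦ ABC
    B ↦ CAA  (constrained at step 1)

A->B, B->CAA, C->ABC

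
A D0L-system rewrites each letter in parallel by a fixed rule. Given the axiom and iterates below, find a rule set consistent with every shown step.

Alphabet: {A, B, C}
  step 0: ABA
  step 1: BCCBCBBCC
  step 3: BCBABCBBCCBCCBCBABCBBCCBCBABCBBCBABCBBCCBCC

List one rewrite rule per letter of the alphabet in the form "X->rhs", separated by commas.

  step 0 ⇒ step 1: ABA ⇒ BCC·BCB·BCC
    A ↦ BCC
    B ↦ BCB
    C ↦ A  (constrained at step 1)

A->BCC, B->BCB, C->A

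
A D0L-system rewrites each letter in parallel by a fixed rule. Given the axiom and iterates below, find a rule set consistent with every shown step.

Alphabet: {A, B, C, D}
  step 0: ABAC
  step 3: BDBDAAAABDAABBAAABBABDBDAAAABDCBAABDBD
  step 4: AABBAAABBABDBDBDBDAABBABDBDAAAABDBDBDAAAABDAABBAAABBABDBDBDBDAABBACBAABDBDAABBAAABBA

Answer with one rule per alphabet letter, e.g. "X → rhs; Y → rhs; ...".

  step 3 ⇒ step 4: BDBDAAAABDAABBAAABBABDBDAAAABDCBAABDBD ⇒ AA·BBA·AA·BBA·BD·BD·BD·BD·AA·BBA·BD·BD·AA·AA·BD·BD·BD·AA·AA·BD·AA·BBA·AA·BBA·BD·BD·BD·BD·AA·BBA·CB·AA·BD·BD·AA·BBA·AA·BBA
    A ↦ BD
    B ↦ AA
    C ↦ CB
    D ↦ BBA

A->BD, B->AA, C->CB, D->BBA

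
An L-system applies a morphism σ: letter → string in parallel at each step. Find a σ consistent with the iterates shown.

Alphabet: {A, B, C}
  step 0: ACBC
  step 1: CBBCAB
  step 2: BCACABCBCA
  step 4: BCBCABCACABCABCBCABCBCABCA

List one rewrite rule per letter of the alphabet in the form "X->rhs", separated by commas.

A->CB, B->CA, C->B

  step 1 ⇒ step 2: CBBCAB ⇒ B·CA·CA·B·CB·CA
    A ↦ CB
    B ↦ CA
    C ↦ B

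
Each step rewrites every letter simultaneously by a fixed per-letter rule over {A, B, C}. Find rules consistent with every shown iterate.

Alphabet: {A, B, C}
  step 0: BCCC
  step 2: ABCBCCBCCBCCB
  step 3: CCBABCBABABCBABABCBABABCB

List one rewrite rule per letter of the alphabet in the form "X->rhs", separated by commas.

A->C, B->CB, C->AB

  step 2 ⇒ step 3: ABCBCCBCCBCCB ⇒ C·CB·AB·CB·AB·AB·CB·AB·AB·CB·AB·AB·CB
    A ↦ C
    B ↦ CB
    C ↦ AB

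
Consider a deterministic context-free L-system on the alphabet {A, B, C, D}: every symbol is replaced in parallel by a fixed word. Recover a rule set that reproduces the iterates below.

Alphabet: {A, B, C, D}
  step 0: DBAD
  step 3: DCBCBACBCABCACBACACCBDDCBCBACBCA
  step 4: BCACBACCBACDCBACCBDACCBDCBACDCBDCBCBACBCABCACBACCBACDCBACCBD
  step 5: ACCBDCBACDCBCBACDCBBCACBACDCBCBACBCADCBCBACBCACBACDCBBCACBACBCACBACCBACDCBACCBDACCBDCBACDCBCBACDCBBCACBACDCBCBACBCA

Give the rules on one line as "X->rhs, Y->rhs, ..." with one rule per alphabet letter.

A->D, B->AC, C->CB, D->BCA

  step 4 ⇒ step 5: BCACBACCBACDCBACCBDACCBDCBACDCBDCBCBACBCABCACBACCBACDCBACCBD ⇒ AC·CB·D·CB·AC·D·CB·CB·AC·D·CB·BCA·CB·AC·D·CB·CB·AC·BCA·D·CB·CB·AC·BCA·CB·AC·D·CB·BCA·CB·AC·BCA·CB·AC·CB·AC·D·CB·AC·CB·D·AC·CB·D·CB·AC·D·CB·CB·AC·D·CB·BCA·CB·AC·D·CB·CB·AC·BCA
    A ↦ D
    B ↦ AC
    C ↦ CB
    D ↦ BCA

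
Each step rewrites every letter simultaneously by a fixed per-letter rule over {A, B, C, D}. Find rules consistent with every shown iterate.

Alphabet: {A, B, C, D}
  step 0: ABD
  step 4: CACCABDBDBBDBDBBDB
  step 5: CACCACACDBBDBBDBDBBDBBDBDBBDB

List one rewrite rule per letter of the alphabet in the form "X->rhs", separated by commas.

A->C, B->DB, C->CA, D->B

  step 4 ⇒ step 5: CACCABDBDBBDBDBBDB ⇒ CA·C·CA·CA·C·DB·B·DB·B·DB·DB·B·DB·B·DB·DB·B·DB
    A ↦ C
    B ↦ DB
    C ↦ CA
    D ↦ B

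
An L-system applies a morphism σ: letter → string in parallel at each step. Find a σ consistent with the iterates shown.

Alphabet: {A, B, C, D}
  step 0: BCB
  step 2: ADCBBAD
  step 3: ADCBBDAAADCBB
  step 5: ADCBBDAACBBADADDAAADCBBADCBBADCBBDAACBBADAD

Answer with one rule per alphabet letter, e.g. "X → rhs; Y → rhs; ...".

  step 2 ⇒ step 3: ADCBBAD ⇒ AD·CBB·D·A·A·AD·CBB
    A ↦ AD
    B ↦ A
    C ↦ D
    D ↦ CBB

A->AD, B->A, C->D, D->CBB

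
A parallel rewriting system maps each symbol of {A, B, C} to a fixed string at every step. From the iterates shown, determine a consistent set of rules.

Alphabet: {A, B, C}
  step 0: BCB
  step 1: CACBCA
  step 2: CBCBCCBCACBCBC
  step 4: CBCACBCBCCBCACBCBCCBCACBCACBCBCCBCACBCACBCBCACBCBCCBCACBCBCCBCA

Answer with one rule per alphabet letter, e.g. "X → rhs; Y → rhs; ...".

  step 1 ⇒ step 2: CACBCA ⇒ CB·CBC·CB·CA·CB·CBC
    A ↦ CBC
    B ↦ CA
    C ↦ CB

A->CBC, B->CA, C->CB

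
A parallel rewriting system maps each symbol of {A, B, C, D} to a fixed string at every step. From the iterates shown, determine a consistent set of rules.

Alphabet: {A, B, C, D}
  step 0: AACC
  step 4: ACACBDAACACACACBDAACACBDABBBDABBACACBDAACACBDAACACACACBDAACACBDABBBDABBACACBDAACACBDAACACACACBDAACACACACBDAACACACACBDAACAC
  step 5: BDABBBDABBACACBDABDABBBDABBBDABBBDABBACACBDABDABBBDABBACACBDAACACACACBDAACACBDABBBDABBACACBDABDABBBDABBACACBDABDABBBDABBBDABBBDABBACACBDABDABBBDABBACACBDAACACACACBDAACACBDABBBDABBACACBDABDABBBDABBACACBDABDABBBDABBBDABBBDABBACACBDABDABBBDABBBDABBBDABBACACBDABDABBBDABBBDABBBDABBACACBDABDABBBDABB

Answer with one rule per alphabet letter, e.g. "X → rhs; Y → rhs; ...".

A->BDA, B->AC, C->BB, D->AC

  step 4 ⇒ step 5: ACACBDAACACACACBDAACACBDABBBDABBACACBDAACACBDAACACACACBDAACACBDABBBDABBACACBDAACACBDAACACACACBDAACACACACBDAACACACACBDAACAC ⇒ BDA·BB·BDA·BB·AC·AC·BDA·BDA·BB·BDA·BB·BDA·BB·BDA·BB·AC·AC·BDA·BDA·BB·BDA·BB·AC·AC·BDA·AC·AC·AC·AC·BDA·AC·AC·BDA·BB·BDA·BB·AC·AC·BDA·BDA·BB·BDA·BB·AC·AC·BDA·BDA·BB·BDA·BB·BDA·BB·BDA·BB·AC·AC·BDA·BDA·BB·BDA·BB·AC·AC·BDA·AC·AC·AC·AC·BDA·AC·AC·BDA·BB·BDA·BB·AC·AC·BDA·BDA·BB·BDA·BB·AC·AC·BDA·BDA·BB·BDA·BB·BDA·BB·BDA·BB·AC·AC·BDA·BDA·BB·BDA·BB·BDA·BB·BDA·BB·AC·AC·BDA·BDA·BB·BDA·BB·BDA·BB·BDA·BB·AC·AC·BDA·BDA·BB·BDA·BB
    A ↦ BDA
    B ↦ AC
    C ↦ BB
    D ↦ AC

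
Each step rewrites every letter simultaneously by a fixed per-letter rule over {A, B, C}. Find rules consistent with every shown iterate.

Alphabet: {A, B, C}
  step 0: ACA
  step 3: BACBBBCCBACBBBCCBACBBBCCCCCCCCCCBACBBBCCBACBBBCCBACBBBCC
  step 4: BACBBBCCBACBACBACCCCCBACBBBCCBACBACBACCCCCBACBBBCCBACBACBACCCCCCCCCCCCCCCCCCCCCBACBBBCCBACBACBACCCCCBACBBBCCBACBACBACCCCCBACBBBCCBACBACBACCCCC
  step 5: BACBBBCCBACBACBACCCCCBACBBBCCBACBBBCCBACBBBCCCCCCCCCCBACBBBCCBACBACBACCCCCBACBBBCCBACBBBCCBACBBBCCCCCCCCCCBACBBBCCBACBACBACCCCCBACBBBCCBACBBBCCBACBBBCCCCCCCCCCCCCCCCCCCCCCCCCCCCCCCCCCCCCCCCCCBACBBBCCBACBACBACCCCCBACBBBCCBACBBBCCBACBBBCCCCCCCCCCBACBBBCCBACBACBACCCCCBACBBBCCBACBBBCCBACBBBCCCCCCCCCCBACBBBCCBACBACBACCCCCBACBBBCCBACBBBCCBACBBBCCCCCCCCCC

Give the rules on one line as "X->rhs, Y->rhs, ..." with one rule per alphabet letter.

A->BBB, B->BAC, C->CC

  step 4 ⇒ step 5: BACBBBCCBACBACBACCCCCBACBBBCCBACBACBACCCCCBACBBBCCBACBACBACCCCCCCCCCCCCCCCCCCCCBACBBBCCBACBACBACCCCCBACBBBCCBACBACBACCCCCBACBBBCCBACBACBACCCCC ⇒ BAC·BBB·CC·BAC·BAC·BAC·CC·CC·BAC·BBB·CC·BAC·BBB·CC·BAC·BBB·CC·CC·CC·CC·CC·BAC·BBB·CC·BAC·BAC·BAC·CC·CC·BAC·BBB·CC·BAC·BBB·CC·BAC·BBB·CC·CC·CC·CC·CC·BAC·BBB·CC·BAC·BAC·BAC·CC·CC·BAC·BBB·CC·BAC·BBB·CC·BAC·BBB·CC·CC·CC·CC·CC·CC·CC·CC·CC·CC·CC·CC·CC·CC·CC·CC·CC·CC·CC·CC·CC·BAC·BBB·CC·BAC·BAC·BAC·CC·CC·BAC·BBB·CC·BAC·BBB·CC·BAC·BBB·CC·CC·CC·CC·CC·BAC·BBB·CC·BAC·BAC·BAC·CC·CC·BAC·BBB·CC·BAC·BBB·CC·BAC·BBB·CC·CC·CC·CC·CC·BAC·BBB·CC·BAC·BAC·BAC·CC·CC·BAC·BBB·CC·BAC·BBB·CC·BAC·BBB·CC·CC·CC·CC·CC
    A ↦ BBB
    B ↦ BAC
    C ↦ CC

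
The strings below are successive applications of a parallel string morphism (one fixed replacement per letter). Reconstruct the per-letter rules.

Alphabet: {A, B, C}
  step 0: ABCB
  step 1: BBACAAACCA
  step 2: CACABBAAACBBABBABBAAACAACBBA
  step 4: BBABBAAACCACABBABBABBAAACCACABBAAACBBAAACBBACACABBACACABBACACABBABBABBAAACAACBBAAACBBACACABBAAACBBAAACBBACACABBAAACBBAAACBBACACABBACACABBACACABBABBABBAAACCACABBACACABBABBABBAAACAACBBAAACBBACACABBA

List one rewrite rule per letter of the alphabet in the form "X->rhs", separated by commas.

A->BBA, B->CA, C->AAC

  step 1 ⇒ step 2: BBACAAACCA ⇒ CA·CA·BBA·AAC·BBA·BBA·BBA·AAC·AAC·BBA
    A ↦ BBA
    B ↦ CA
    C ↦ AAC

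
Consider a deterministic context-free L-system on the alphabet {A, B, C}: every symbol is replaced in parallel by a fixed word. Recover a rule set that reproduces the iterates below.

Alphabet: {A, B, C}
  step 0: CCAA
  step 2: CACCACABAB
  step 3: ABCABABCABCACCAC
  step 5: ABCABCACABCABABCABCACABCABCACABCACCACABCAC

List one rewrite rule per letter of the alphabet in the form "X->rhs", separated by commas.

  step 2 ⇒ step 3: CACCACABAB ⇒ AB·C·AB·AB·C·AB·C·AC·C·AC
    A ↦ C
    B ↦ AC
    C ↦ AB

A->C, B->AC, C->AB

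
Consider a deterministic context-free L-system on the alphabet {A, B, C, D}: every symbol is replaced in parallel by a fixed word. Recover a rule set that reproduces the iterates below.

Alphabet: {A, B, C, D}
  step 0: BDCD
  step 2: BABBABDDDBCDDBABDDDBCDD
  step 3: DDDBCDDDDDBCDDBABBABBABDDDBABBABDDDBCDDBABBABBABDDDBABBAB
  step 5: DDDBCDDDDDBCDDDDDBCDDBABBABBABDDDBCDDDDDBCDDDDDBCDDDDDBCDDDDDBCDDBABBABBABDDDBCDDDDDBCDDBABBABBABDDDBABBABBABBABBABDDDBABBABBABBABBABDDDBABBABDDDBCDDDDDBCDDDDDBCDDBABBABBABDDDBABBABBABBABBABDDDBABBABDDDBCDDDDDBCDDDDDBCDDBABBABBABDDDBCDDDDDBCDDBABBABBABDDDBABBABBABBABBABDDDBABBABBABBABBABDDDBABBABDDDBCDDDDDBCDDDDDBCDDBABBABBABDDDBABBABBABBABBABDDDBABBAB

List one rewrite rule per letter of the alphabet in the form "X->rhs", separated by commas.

  step 2 ⇒ step 3: BABBABDDDBCDDBABDDDBCDD ⇒ DD·DBC·DD·DD·DBC·DD·BAB·BAB·BAB·DD·D·BAB·BAB·DD·DBC·DD·BAB·BAB·BAB·DD·D·BAB·BAB
    A ↦ DBC
    B ↦ DD
    C ↦ D
    D ↦ BAB

A->DBC, B->DD, C->D, D->BAB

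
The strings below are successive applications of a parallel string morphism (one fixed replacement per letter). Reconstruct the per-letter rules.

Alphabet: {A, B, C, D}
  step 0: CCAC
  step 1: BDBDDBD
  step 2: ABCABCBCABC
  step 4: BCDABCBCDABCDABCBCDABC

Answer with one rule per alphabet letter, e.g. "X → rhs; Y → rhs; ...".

A->D, B->A, C->BD, D->BC

  step 1 ⇒ step 2: BDBDDBD ⇒ A·BC·A·BC·BC·A·BC
    B ↦ A
    D ↦ BC
  step 0 ⇒ step 1: CCAC ⇒ BD·BD·D·BD
    A ↦ D
  step 0 ⇒ step 1: CCAC ⇒ BD·BD·D·BD
    C ↦ BD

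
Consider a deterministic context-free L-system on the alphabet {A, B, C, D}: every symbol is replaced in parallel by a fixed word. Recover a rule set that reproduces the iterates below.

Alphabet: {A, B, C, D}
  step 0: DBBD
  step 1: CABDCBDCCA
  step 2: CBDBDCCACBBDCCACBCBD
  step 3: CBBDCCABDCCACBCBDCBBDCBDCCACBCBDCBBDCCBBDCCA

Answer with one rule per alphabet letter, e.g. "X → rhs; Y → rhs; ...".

  step 2 ⇒ step 3: CBDBDCCACBBDCCACBCBD ⇒ CB·BDC·CA·BDC·CA·CB·CB·D·CB·BDC·BDC·CA·CB·CB·D·CB·BDC·CB·BDC·CA
    A ↦ D
    B ↦ BDC
    C ↦ CB
    D ↦ CA

A->D, B->BDC, C->CB, D->CA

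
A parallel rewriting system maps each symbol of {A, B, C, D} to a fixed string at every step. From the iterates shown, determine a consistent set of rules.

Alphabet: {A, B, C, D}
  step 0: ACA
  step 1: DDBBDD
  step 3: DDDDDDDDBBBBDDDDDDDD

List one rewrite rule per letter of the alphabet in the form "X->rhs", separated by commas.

A->DD, B->C, C->BB, D->AA

  step 0 ⇒ step 1: ACA ⇒ DD·BB·DD
    A ↦ DD
    C ↦ BB
    B ↦ C  (constrained at step 1)
    D ↦ AA  (constrained at step 1)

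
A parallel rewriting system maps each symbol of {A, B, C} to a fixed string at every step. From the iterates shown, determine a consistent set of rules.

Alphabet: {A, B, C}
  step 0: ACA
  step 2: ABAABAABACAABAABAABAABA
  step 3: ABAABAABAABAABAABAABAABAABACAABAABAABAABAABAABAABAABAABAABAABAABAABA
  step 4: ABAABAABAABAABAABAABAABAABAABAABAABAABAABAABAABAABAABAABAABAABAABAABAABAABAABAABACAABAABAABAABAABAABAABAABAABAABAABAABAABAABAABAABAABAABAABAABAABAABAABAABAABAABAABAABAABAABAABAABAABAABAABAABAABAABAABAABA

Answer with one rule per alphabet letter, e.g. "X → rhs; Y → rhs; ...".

A->ABA, B->ABA, C->CA

  step 3 ⇒ step 4: ABAABAABAABAABAABAABAABAABACAABAABAABAABAABAABAABAABAABAABAABAABAABA ⇒ ABA·ABA·ABA·ABA·ABA·ABA·ABA·ABA·ABA·ABA·ABA·ABA·ABA·ABA·ABA·ABA·ABA·ABA·ABA·ABA·ABA·ABA·ABA·ABA·ABA·ABA·ABA·CA·ABA·ABA·ABA·ABA·ABA·ABA·ABA·ABA·ABA·ABA·ABA·ABA·ABA·ABA·ABA·ABA·ABA·ABA·ABA·ABA·ABA·ABA·ABA·ABA·ABA·ABA·ABA·ABA·ABA·ABA·ABA·ABA·ABA·ABA·ABA·ABA·ABA·ABA·ABA·ABA
    A ↦ ABA
    B ↦ ABA
    C ↦ CA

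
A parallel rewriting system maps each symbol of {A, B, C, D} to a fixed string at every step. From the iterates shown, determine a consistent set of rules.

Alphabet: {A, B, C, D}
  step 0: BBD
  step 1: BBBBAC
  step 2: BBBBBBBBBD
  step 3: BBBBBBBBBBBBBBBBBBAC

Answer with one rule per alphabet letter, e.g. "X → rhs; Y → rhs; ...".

A->B, B->BB, C->D, D->AC

  step 2 ⇒ step 3: BBBBBBBBBD ⇒ BB·BB·BB·BB·BB·BB·BB·BB·BB·AC
    B ↦ BB
    D ↦ AC
  step 1 ⇒ step 2: BBBBAC ⇒ BB·BB·BB·BB·B·D
    A ↦ B
  step 1 ⇒ step 2: BBBBAC ⇒ BB·BB·BB·BB·B·D
    C ↦ D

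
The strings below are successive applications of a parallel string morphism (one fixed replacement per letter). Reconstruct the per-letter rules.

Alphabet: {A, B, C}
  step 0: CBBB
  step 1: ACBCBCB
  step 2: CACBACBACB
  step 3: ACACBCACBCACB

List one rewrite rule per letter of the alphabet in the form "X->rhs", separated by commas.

  step 2 ⇒ step 3: CACBACBACB ⇒ A·C·A·CB·C·A·CB·C·A·CB
    A ↦ C
    B ↦ CB
    C ↦ A

A->C, B->CB, C->A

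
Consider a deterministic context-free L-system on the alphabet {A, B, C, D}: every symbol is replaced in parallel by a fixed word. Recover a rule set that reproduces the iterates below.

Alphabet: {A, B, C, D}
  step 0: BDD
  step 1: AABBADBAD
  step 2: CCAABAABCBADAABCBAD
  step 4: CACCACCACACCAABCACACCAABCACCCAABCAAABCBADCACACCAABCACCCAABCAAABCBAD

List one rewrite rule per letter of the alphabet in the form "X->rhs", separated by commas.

  step 1 ⇒ step 2: AABBADBAD ⇒ C·C·AAB·AAB·C·BAD·AAB·C·BAD
    A ↦ C
    B ↦ AAB
    D ↦ BAD
    C ↦ CA  (constrained at step 2)

A->C, B->AAB, C->CA, D->BAD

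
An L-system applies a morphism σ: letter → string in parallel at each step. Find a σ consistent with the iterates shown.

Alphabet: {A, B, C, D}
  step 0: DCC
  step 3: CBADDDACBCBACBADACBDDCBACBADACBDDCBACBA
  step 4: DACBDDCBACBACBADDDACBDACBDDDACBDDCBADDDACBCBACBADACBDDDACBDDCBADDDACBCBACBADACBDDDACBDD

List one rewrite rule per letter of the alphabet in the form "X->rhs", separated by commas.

  step 3 ⇒ step 4: CBADDDACBCBACBADACBDDCBACBADACBDDCBACBA ⇒ DA·CB·DD·CBA·CBA·CBA·DD·DA·CB·DA·CB·DD·DA·CB·DD·CBA·DD·DA·CB·CBA·CBA·DA·CB·DD·DA·CB·DD·CBA·DD·DA·CB·CBA·CBA·DA·CB·DD·DA·CB·DD
    A ↦ DD
    B ↦ CB
    C ↦ DA
    D ↦ CBA

A->DD, B->CB, C->DA, D->CBA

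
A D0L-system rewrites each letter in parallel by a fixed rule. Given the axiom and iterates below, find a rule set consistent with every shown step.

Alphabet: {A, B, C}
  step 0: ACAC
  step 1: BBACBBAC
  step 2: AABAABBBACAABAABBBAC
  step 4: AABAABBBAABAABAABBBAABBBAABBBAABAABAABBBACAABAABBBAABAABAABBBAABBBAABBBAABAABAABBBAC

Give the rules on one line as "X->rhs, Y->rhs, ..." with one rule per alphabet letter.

  step 1 ⇒ step 2: BBACBBAC ⇒ AAB·AAB·B·BAC·AAB·AAB·B·BAC
    A ↦ B
    B ↦ AAB
    C ↦ BAC

A->B, B->AAB, C->BAC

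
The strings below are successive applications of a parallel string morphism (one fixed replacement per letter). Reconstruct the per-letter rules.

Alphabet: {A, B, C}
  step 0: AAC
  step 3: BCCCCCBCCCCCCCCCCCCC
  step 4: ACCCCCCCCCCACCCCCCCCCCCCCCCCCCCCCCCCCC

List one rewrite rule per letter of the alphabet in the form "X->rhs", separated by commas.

A->BC, B->A, C->CC

  step 3 ⇒ step 4: BCCCCCBCCCCCCCCCCCCC ⇒ A·CC·CC·CC·CC·CC·A·CC·CC·CC·CC·CC·CC·CC·CC·CC·CC·CC·CC·CC
    B ↦ A
    C ↦ CC
    A ↦ BC  (constrained at step 0)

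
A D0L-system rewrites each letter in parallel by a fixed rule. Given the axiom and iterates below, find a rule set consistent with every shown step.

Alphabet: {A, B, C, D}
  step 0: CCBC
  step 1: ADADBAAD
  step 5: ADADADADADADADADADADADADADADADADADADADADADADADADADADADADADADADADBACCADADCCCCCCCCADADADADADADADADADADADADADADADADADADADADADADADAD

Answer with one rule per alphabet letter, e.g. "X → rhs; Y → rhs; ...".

  step 0 ⇒ step 1: CCBC ⇒ AD·AD·BA·AD
    B ↦ BA
    C ↦ AD
    A ↦ CC  (constrained at step 1)
    D ↦ CC  (constrained at step 1)

A->CC, B->BA, C->AD, D->CC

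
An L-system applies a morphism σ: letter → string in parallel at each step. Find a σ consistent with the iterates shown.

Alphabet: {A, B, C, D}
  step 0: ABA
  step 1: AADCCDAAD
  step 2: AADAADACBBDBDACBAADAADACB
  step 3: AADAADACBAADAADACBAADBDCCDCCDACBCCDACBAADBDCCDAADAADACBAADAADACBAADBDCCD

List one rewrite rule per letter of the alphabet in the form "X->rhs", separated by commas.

  step 2 ⇒ step 3: AADAADACBBDBDACBAADAADACB ⇒ AAD·AAD·ACB·AAD·AAD·ACB·AAD·BD·CCD·CCD·ACB·CCD·ACB·AAD·BD·CCD·AAD·AAD·ACB·AAD·AAD·ACB·AAD·BD·CCD
    A ↦ AAD
    B ↦ CCD
    C ↦ BD
    D ↦ ACB

A->AAD, B->CCD, C->BD, D->ACB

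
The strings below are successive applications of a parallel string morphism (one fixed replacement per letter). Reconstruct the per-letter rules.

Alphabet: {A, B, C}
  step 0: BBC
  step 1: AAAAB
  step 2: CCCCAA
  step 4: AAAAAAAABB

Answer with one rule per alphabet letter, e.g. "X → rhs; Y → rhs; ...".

A->C, B->AA, C->B

  step 1 ⇒ step 2: AAAAB ⇒ C·C·C·C·AA
    A ↦ C
    B ↦ AA
  step 0 ⇒ step 1: BBC ⇒ AA·AA·B
    C ↦ B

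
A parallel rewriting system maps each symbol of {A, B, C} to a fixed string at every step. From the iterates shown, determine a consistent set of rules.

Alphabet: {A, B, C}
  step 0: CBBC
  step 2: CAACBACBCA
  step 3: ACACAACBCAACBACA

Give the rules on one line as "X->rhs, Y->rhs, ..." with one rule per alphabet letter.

A->CA, B->CB, C->A

  step 2 ⇒ step 3: CAACBACBCA ⇒ A·CA·CA·A·CB·CA·A·CB·A·CA
    A ↦ CA
    B ↦ CB
    C ↦ A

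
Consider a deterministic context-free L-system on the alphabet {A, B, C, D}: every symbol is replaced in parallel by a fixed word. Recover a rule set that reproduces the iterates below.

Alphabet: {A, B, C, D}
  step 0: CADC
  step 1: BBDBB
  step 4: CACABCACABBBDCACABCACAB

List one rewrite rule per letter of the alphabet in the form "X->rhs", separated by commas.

A->BD, B->CA, C->B, D->B

  step 0 ⇒ step 1: CADC ⇒ B·BD·B·B
    A ↦ BD
    C ↦ B
    D ↦ B
    B ↦ CA  (constrained at step 1)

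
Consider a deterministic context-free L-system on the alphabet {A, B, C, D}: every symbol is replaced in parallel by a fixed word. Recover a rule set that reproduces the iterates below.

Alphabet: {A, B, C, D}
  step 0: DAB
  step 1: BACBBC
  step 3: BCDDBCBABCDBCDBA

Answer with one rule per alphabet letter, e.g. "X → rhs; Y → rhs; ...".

  step 0 ⇒ step 1: DAB ⇒ BA·CB·BC
    A ↦ CB
    B ↦ BC
    D ↦ BA
    C ↦ D  (constrained at step 1)

A->CB, B->BC, C->D, D->BA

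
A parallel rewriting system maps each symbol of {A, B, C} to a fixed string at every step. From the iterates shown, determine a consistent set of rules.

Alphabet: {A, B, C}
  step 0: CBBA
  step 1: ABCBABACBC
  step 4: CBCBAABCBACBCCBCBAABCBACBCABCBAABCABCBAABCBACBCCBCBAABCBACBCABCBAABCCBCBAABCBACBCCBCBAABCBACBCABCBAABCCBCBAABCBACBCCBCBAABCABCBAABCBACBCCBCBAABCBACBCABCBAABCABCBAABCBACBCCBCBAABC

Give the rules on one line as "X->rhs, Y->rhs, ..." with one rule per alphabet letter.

  step 0 ⇒ step 1: CBBA ⇒ ABC·BA·BA·CBC
    A ↦ CBC
    B ↦ BA
    C ↦ ABC

A->CBC, B->BA, C->ABC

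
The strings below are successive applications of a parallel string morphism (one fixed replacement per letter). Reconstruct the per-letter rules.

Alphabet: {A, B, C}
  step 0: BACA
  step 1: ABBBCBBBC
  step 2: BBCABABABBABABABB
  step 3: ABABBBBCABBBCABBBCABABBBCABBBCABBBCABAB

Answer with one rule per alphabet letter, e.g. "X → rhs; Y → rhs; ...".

A->BBC, B->AB, C->B

  step 2 ⇒ step 3: BBCABABABBABABABB ⇒ AB·AB·B·BBC·AB·BBC·AB·BBC·AB·AB·BBC·AB·BBC·AB·BBC·AB·AB
    A ↦ BBC
    B ↦ AB
    C ↦ B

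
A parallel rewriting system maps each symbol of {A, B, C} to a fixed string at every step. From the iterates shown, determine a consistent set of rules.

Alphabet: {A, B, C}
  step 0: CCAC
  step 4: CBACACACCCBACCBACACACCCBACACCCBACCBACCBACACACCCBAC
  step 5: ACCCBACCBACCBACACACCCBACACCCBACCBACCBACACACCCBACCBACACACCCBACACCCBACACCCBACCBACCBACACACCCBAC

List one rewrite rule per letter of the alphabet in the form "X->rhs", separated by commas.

A->CB, B->C, C->AC

  step 4 ⇒ step 5: CBACACACCCBACCBACACACCCBACACCCBACCBACCBACACACCCBAC ⇒ AC·C·CB·AC·CB·AC·CB·AC·AC·AC·C·CB·AC·AC·C·CB·AC·CB·AC·CB·AC·AC·AC·C·CB·AC·CB·AC·AC·AC·C·CB·AC·AC·C·CB·AC·AC·C·CB·AC·CB·AC·CB·AC·AC·AC·C·CB·AC
    A ↦ CB
    B ↦ C
    C ↦ AC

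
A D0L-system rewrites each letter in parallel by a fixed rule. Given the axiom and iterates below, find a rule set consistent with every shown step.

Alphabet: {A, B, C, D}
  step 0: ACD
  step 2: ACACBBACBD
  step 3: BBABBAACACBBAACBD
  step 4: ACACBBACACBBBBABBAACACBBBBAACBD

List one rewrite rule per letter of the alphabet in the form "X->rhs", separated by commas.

A->BB, B->AC, C->A, D->BD

  step 3 ⇒ step 4: BBABBAACACBBAACBD ⇒ AC·AC·BB·AC·AC·BB·BB·A·BB·A·AC·AC·BB·BB·A·AC·BD
    A ↦ BB
    B ↦ AC
    C ↦ A
    D ↦ BD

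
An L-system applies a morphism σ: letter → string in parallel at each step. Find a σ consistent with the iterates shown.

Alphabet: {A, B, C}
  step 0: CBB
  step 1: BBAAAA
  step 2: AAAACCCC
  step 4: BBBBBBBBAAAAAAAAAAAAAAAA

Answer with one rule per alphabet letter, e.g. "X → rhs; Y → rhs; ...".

A->C, B->AA, C->BB

  step 1 ⇒ step 2: BBAAAA ⇒ AA·AA·C·C·C·C
    A ↦ C
    B ↦ AA
  step 0 ⇒ step 1: CBB ⇒ BB·AA·AA
    C ↦ BB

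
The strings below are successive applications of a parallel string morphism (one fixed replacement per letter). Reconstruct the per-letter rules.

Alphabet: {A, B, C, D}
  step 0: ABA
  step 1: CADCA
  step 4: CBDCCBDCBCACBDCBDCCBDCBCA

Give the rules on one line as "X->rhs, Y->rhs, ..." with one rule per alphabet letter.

A->CA, B->D, C->CB, D->C

  step 0 ⇒ step 1: ABA ⇒ CA·D·CA
    A ↦ CA
    B ↦ D
    C ↦ CB  (constrained at step 1)
    D ↦ C  (constrained at step 1)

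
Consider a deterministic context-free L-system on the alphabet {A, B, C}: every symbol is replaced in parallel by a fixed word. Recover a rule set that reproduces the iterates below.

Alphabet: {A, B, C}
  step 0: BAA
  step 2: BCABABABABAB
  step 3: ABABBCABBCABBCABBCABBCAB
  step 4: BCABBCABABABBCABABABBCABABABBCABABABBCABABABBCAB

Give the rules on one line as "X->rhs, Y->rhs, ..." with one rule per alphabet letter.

A->BC, B->AB, C->AB

  step 3 ⇒ step 4: ABABBCABBCABBCABBCABBCAB ⇒ BC·AB·BC·AB·AB·AB·BC·AB·AB·AB·BC·AB·AB·AB·BC·AB·AB·AB·BC·AB·AB·AB·BC·AB
    A ↦ BC
    B ↦ AB
    C ↦ AB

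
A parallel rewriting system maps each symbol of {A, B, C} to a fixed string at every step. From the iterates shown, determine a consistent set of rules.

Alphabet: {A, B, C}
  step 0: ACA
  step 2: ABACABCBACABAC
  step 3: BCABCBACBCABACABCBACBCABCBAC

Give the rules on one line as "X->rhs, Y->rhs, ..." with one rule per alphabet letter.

A->BC, B->A, C->BAC

  step 2 ⇒ step 3: ABACABCBACABAC ⇒ BC·A·BC·BAC·BC·A·BAC·A·BC·BAC·BC·A·BC·BAC
    A ↦ BC
    B ↦ A
    C ↦ BAC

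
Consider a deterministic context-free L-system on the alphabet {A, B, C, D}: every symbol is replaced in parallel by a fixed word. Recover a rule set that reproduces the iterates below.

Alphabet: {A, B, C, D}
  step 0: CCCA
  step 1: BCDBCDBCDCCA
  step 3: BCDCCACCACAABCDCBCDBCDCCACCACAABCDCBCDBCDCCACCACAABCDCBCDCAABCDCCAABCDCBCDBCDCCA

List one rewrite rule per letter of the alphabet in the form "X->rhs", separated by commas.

A->CCA, B->CAA, C->BCD, D->C

  step 0 ⇒ step 1: CCCA ⇒ BCD·BCD·BCD·CCA
    A ↦ CCA
    C ↦ BCD
    B ↦ CAA  (constrained at step 1)
    D ↦ C  (constrained at step 1)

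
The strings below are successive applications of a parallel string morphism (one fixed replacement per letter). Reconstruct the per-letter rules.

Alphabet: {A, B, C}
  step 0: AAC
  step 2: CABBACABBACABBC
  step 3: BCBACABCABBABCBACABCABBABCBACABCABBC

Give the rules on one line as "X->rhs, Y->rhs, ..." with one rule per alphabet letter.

  step 2 ⇒ step 3: CABBACABBACABBC ⇒ BC·BA·CAB·CAB·BA·BC·BA·CAB·CAB·BA·BC·BA·CAB·CAB·BC
    A ↦ BA
    B ↦ CAB
    C ↦ BC

A->BA, B->CAB, C->BC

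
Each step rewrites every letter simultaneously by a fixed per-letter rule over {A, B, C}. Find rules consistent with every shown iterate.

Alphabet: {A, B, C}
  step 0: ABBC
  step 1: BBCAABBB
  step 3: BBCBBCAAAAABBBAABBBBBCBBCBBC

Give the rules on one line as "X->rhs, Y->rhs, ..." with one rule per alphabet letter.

  step 0 ⇒ step 1: ABBC ⇒ BBC·A·A·BBB
    A ↦ BBC
    B ↦ A
    C ↦ BBB

A->BBC, B->A, C->BBB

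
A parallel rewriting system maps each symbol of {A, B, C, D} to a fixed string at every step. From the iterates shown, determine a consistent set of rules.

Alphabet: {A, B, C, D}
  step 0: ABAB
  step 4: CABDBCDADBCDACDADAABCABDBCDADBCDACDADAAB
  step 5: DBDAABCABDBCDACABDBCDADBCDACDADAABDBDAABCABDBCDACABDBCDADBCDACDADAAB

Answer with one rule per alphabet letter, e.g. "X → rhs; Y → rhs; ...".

A->DA, B->AB, C->DB, D->C

  step 4 ⇒ step 5: CABDBCDADBCDACDADAABCABDBCDADBCDACDADAAB ⇒ DB·DA·AB·C·AB·DB·C·DA·C·AB·DB·C·DA·DB·C·DA·C·DA·DA·AB·DB·DA·AB·C·AB·DB·C·DA·C·AB·DB·C·DA·DB·C·DA·C·DA·DA·AB
    A ↦ DA
    B ↦ AB
    C ↦ DB
    D ↦ C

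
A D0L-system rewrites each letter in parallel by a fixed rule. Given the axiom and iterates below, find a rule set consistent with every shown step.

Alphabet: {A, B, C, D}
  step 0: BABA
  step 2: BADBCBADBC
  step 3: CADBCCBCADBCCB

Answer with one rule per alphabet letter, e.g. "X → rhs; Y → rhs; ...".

  step 2 ⇒ step 3: BADBCBADBC ⇒ C·AD·BC·C·B·C·AD·BC·C·B
    A ↦ AD
    B ↦ C
    C ↦ B
    D ↦ BC

A->AD, B->C, C->B, D->BC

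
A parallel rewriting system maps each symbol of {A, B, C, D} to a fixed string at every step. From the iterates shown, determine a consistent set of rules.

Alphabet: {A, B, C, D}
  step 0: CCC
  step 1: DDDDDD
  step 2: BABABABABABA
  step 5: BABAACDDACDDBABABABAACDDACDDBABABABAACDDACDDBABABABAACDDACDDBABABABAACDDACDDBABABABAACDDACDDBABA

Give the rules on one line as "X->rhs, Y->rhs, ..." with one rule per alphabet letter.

  step 1 ⇒ step 2: DDDDDD ⇒ BA·BA·BA·BA·BA·BA
    D ↦ BA
    A ↦ AC  (constrained at step 2)
    B ↦ CA  (constrained at step 2)
  step 0 ⇒ step 1: CCC ⇒ DD·DD·DD
    C ↦ DD

A->AC, B->CA, C->DD, D->BA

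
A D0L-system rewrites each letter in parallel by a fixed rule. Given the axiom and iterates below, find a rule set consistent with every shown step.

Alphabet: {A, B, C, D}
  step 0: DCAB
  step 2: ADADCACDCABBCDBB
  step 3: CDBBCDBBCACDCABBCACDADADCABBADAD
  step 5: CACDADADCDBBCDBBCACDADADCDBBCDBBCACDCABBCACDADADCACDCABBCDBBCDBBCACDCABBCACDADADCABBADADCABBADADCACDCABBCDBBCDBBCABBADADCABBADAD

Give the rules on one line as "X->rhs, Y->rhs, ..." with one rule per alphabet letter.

  step 2 ⇒ step 3: ADADCACDCABBCDBB ⇒ CD·BB·CD·BB·CA·CD·CA·BB·CA·CD·AD·AD·CA·BB·AD·AD
    A ↦ CD
    B ↦ AD
    C ↦ CA
    D ↦ BB

A->CD, B->AD, C->CA, D->BB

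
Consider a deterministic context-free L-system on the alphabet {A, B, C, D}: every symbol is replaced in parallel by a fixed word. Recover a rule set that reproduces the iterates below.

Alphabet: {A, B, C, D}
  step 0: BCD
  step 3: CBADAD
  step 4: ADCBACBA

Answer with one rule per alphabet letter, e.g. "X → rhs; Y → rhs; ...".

A->CB, B->D, C->A, D->A

  step 3 ⇒ step 4: CBADAD ⇒ A·D·CB·A·CB·A
    A ↦ CB
    B ↦ D
    C ↦ A
    D ↦ A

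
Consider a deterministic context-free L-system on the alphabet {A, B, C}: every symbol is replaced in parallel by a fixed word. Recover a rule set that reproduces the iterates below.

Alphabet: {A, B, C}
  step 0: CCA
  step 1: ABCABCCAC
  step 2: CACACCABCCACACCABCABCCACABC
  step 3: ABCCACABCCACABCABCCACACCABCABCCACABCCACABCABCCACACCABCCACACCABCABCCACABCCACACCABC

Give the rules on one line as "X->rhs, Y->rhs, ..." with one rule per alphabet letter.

A->CAC, B->ACC, C->ABC

  step 2 ⇒ step 3: CACACCABCCACACCABCABCCACABC ⇒ ABC·CAC·ABC·CAC·ABC·ABC·CAC·ACC·ABC·ABC·CAC·ABC·CAC·ABC·ABC·CAC·ACC·ABC·CAC·ACC·ABC·ABC·CAC·ABC·CAC·ACC·ABC
    A ↦ CAC
    B ↦ ACC
    C ↦ ABC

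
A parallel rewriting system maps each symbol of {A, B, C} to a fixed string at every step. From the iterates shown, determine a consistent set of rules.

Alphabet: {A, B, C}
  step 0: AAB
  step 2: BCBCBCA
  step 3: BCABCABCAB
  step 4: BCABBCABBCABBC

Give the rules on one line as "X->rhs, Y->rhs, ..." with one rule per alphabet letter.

A->B, B->BC, C->A

  step 3 ⇒ step 4: BCABCABCAB ⇒ BC·A·B·BC·A·B·BC·A·B·BC
    A ↦ B
    B ↦ BC
    C ↦ A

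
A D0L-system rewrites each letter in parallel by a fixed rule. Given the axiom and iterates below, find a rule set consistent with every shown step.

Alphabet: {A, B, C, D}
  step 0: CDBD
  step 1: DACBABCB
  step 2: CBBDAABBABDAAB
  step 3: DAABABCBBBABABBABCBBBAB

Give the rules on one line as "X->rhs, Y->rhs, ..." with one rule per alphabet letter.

A->B, B->AB, C->DA, D->CB

  step 2 ⇒ step 3: CBBDAABBABDAAB ⇒ DA·AB·AB·CB·B·B·AB·AB·B·AB·CB·B·B·AB
    A ↦ B
    B ↦ AB
    C ↦ DA
    D ↦ CB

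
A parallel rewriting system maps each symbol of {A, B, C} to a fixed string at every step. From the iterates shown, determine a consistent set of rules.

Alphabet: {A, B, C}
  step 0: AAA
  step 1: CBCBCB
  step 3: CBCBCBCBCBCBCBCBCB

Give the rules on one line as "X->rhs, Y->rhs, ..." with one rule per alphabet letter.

A->CB, B->A, C->AA

  step 0 ⇒ step 1: AAA ⇒ CB·CB·CB
    A ↦ CB
    B ↦ A  (constrained at step 1)
    C ↦ AA  (constrained at step 1)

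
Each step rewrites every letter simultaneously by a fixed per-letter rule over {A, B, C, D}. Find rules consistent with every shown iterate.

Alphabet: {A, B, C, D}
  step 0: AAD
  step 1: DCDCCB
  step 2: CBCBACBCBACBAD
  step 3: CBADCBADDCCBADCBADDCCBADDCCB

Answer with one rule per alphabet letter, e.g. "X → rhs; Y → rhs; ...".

A->DC, B->D, C->CBA, D->CB

  step 2 ⇒ step 3: CBCBACBCBACBAD ⇒ CBA·D·CBA·D·DC·CBA·D·CBA·D·DC·CBA·D·DC·CB
    A ↦ DC
    B ↦ D
    C ↦ CBA
    D ↦ CB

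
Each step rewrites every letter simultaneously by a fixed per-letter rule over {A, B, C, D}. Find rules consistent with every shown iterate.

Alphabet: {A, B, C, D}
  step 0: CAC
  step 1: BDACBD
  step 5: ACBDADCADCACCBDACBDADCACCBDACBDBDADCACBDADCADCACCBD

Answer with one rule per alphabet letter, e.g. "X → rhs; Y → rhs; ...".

A->AC, B->AD, C->BD, D->C

  step 0 ⇒ step 1: CAC ⇒ BD·AC·BD
    A ↦ AC
    C ↦ BD
    B ↦ AD  (constrained at step 1)
    D ↦ C  (constrained at step 1)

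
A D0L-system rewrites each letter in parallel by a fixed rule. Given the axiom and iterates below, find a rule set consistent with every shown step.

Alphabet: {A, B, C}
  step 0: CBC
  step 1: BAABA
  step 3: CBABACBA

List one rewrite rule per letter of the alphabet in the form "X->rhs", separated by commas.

  step 0 ⇒ step 1: CBC ⇒ BA·A·BA
    B ↦ A
    C ↦ BA
    A ↦ C  (constrained at step 1)

A->C, B->A, C->BA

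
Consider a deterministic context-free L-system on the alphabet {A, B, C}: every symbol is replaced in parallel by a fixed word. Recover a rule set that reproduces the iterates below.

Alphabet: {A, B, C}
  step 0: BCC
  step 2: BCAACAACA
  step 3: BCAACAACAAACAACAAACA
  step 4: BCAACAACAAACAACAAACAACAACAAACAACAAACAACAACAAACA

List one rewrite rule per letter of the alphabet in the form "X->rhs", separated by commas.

  step 3 ⇒ step 4: BCAACAACAAACAACAAACA ⇒ BC·A·ACA·ACA·A·ACA·ACA·A·ACA·ACA·ACA·A·ACA·ACA·A·ACA·ACA·ACA·A·ACA
    A ↦ ACA
    B ↦ BC
    C ↦ A

A->ACA, B->BC, C->A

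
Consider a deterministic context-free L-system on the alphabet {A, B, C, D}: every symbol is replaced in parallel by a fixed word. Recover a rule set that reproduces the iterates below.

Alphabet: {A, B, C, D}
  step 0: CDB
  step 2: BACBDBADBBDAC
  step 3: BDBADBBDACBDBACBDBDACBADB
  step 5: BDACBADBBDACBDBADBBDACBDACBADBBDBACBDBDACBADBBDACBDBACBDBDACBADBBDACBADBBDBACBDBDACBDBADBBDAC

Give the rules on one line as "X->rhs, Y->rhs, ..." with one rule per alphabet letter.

A->B, B->BD, C->ADB, D->AC

  step 2 ⇒ step 3: BACBDBADBBDAC ⇒ BD·B·ADB·BD·AC·BD·B·AC·BD·BD·AC·B·ADB
    A ↦ B
    B ↦ BD
    C ↦ ADB
    D ↦ AC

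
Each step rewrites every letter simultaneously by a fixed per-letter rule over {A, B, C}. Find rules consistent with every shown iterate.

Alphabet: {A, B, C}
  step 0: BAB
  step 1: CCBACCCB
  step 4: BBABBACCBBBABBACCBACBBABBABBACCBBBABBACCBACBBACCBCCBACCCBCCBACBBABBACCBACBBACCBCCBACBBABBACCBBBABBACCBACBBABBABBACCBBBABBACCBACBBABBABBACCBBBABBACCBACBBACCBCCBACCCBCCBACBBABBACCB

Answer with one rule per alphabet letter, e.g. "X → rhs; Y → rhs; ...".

A->AC, B->CCB, C->BBA

  step 0 ⇒ step 1: BAB ⇒ CCB·AC·CCB
    A ↦ AC
    B ↦ CCB
    C ↦ BBA  (constrained at step 1)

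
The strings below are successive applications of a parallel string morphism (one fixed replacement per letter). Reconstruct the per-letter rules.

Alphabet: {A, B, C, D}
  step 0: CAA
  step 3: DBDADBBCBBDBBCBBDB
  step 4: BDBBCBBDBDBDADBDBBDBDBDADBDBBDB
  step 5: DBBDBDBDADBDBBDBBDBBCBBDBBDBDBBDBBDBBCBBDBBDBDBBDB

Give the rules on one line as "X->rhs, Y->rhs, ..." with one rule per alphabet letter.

  step 4 ⇒ step 5: BDBBCBBDBDBDADBDBBDBDBDADBDBBDB ⇒ DB·B·DB·DB·DA·DB·DB·B·DB·B·DB·B·CB·B·DB·B·DB·DB·B·DB·B·DB·B·CB·B·DB·B·DB·DB·B·DB
    A ↦ CB
    B ↦ DB
    C ↦ DA
    D ↦ B

A->CB, B->DB, C->DA, D->B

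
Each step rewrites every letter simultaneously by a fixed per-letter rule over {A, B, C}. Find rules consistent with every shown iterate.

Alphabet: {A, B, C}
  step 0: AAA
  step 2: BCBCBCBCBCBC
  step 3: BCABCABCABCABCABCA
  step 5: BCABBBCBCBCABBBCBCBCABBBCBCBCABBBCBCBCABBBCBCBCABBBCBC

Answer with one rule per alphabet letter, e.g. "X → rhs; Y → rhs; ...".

A->BB, B->BC, C->A

  step 2 ⇒ step 3: BCBCBCBCBCBC ⇒ BC·A·BC·A·BC·A·BC·A·BC·A·BC·A
    B ↦ BC
    C ↦ A
    A ↦ BB  (constrained at step 0)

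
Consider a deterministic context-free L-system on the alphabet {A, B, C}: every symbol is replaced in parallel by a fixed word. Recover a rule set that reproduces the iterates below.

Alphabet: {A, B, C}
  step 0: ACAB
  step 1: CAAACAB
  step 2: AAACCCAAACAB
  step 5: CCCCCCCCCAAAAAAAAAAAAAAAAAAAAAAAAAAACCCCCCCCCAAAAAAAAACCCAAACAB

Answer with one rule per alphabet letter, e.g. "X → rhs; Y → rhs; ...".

  step 1 ⇒ step 2: CAAACAB ⇒ AAA·C·C·C·AAA·C·AB
    A ↦ C
    B ↦ AB
    C ↦ AAA

A->C, B->AB, C->AAA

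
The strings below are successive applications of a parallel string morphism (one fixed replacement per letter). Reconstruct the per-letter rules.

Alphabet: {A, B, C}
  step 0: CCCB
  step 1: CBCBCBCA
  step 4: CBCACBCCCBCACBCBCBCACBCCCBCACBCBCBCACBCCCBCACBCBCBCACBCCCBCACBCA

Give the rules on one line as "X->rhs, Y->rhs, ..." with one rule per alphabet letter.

A->CC, B->CA, C->CB

  step 0 ⇒ step 1: CCCB ⇒ CB·CB·CB·CA
    B ↦ CA
    C ↦ CB
    A ↦ CC  (constrained at step 1)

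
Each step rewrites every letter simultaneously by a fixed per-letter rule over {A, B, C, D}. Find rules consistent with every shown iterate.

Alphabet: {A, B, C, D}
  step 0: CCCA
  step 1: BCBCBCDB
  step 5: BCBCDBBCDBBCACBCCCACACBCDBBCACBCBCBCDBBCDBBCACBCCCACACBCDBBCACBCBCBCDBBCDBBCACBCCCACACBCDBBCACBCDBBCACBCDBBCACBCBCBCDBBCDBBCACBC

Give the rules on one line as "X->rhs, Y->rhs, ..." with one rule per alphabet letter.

  step 0 ⇒ step 1: CCCA ⇒ BC·BC·BC·DB
    A ↦ DB
    C ↦ BC
    B ↦ AC  (constrained at step 1)
    D ↦ CC  (constrained at step 1)

A->DB, B->AC, C->BC, D->CC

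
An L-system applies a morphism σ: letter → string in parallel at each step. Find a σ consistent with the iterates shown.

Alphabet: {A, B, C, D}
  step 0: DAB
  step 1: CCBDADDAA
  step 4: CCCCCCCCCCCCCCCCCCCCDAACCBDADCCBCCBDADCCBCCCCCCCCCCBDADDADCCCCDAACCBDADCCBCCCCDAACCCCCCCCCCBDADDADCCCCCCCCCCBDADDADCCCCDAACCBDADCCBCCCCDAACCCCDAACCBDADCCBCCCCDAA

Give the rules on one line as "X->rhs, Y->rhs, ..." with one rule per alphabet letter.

  step 0 ⇒ step 1: DAB ⇒ CCB·DAD·DAA
    A ↦ DAD
    B ↦ DAA
    D ↦ CCB
    C ↦ CC  (constrained at step 1)

A->DAD, B->DAA, C->CC, D->CCB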